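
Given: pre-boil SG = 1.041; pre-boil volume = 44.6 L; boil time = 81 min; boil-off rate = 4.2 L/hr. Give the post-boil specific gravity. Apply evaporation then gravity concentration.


V_post = V_pre − rate·(t/60);  SG_post = 1 + (SG_pre−1)·V_pre/V_post
V_post = 44.6 − 4.2·(81/60) = 38.9300
SG_post = 1 + (1.041 − 1)·44.6/38.9300

1.0470


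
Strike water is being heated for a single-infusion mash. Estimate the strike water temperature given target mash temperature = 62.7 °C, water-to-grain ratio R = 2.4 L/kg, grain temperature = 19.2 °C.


T_strike = (0.41/R)·(T_mash − T_grain) + T_mash
T_strike = (0.41/2.4)·(62.7 − 19.2) + 62.7

70.1313 °C


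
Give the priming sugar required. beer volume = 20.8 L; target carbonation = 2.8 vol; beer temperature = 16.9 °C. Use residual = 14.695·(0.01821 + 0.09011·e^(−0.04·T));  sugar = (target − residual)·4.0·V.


residual = 14.695·(0.01821 + 0.09011·e^(−0.04·16.9)) = 0.9411
sugar = (2.8 − 0.9411)·4.0·20.8

154.6580 g


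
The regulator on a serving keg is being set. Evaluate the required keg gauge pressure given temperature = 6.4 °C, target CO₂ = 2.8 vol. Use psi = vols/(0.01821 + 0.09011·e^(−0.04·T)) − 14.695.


psi = 2.8/(0.01821 + 0.09011·e^(−0.04·6.4)) − 14.695

17.1348 psi


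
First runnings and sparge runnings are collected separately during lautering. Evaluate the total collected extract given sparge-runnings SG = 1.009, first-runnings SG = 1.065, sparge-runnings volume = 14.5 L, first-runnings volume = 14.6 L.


total = Σ (SG_i − 1)·1000·V_i
first = (1.065 − 1)·1000·14.6 = 949.0000
sparge = (1.009 − 1)·1000·14.5 = 130.5000
total = 949.0000 + 130.5000

1079.5000 gravity·L


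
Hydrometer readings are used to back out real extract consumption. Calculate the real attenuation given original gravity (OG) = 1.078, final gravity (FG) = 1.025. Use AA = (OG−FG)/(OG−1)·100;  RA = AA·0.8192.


AA = (1.078 − 1.025)/(1.078 − 1)·100 = 67.9487
RA = 67.9487·0.8192

55.6636 %


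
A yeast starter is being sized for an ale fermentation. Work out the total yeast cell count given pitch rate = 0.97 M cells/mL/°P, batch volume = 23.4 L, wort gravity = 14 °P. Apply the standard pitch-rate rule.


cells (billions) = rate · V_L · °P
cells = 0.97 · 23.4 · 14

317.7720 billion cells


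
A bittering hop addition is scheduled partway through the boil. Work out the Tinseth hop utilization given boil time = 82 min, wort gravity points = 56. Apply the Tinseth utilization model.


U = 1.65·0.000125^(GP/1000) · (1 − e^(−0.04·t))/4.15
bigness = 1.65·0.000125^(56/1000) = 0.9975
boil_factor = (1 − e^(−0.04·82))/4.15 = 0.2319
U = 0.9975 · 0.2319

0.2313


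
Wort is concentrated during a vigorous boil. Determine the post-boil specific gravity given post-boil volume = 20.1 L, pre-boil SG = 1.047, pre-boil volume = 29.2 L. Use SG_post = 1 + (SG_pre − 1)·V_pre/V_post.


pts_pre = (1.047 − 1)·1000 = 47.0000
pts_post = 47.0000·29.2/20.1 = 68.2786
SG_post = 1 + 68.2786/1000

1.0683


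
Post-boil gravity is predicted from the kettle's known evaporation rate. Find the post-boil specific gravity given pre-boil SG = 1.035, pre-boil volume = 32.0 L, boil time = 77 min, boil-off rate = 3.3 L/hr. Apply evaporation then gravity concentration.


V_post = V_pre − rate·(t/60);  SG_post = 1 + (SG_pre−1)·V_pre/V_post
V_post = 32.0 − 3.3·(77/60) = 27.7650
SG_post = 1 + (1.035 − 1)·32.0/27.7650

1.0403


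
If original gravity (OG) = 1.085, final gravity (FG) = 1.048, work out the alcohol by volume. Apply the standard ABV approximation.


ABV = (OG − FG) · 131.25
ABV = (1.085 − 1.048) · 131.25

4.8562 % ABV


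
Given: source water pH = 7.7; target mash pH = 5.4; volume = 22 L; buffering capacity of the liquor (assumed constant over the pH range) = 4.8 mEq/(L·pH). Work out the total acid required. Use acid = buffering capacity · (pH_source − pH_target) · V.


acid = 4.8 · (7.7 − 5.4) · 22

242.8800 mEq


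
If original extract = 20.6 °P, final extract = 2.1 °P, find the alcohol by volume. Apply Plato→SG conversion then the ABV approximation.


SG = 259/(259 − P);  ABV = (OG − FG)·131.25
OG = 259/(259 − 20.6) = 1.0864
FG = 259/(259 − 2.1) = 1.0082
ABV = (1.0864 − 1.0082)·131.25

10.2683 % ABV


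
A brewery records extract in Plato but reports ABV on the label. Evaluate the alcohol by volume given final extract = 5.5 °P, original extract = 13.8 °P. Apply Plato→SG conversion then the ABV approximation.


SG = 259/(259 − P);  ABV = (OG − FG)·131.25
OG = 259/(259 − 13.8) = 1.0563
FG = 259/(259 − 5.5) = 1.0217
ABV = (1.0563 − 1.0217)·131.25

4.5392 % ABV


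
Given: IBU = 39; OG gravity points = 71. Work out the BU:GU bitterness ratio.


BU:GU = IBU / OG_points
BU:GU = 39 / 71

0.5493


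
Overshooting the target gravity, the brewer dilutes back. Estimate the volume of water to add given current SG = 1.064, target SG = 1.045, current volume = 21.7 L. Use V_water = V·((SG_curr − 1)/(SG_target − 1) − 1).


V_water = 21.7·((1.064 − 1)/(1.045 − 1) − 1)

9.1622 L


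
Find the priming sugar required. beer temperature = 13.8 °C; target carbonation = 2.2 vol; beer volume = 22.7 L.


residual = 14.695·(0.01821 + 0.09011·e^(−0.04·T));  sugar = (target − residual)·4.0·V
residual = 14.695·(0.01821 + 0.09011·e^(−0.04·13.8)) = 1.0300
sugar = (2.2 − 1.0300)·4.0·22.7

106.2317 g


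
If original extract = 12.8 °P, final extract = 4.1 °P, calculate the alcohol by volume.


SG = 259/(259 − P);  ABV = (OG − FG)·131.25
OG = 259/(259 − 12.8) = 1.0520
FG = 259/(259 − 4.1) = 1.0161
ABV = (1.0520 − 1.0161)·131.25

4.7126 % ABV


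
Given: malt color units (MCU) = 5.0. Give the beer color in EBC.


SRM = 1.4922·MCU^0.6859;  EBC = SRM·1.97
SRM = 1.4922·5.0^0.6859 = 4.5004
EBC = 4.5004·1.97

8.8658 EBC


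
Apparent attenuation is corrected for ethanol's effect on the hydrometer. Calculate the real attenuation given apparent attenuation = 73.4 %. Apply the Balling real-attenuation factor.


RA = AA · 0.8192
RA = 73.4 · 0.8192

60.1293 %


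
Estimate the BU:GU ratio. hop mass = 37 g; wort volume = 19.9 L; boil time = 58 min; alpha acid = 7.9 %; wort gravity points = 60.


U = 1.65·0.000125^(GP/1000)·(1−e^(−0.04t))/4.15;  IBU = (α/100)·m·U·1000/V;  BU:GU = IBU/GP
U = 1.65·0.000125^(60/1000)·(1−e^(−0.04·58))/4.15 = 0.2091
IBU = (7.9/100)·37·0.2091·1000/19.9 = 30.7115
BU:GU = 30.7115/60

0.5119


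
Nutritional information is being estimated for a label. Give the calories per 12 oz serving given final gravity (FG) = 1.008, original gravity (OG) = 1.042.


ABW = (OG−FG)·131.25·0.79/FG;  °P = 259 − 259/SG (for OG→OE and FG→AE);  RE = 0.1808·OE + 0.8192·AE;  Cal = (6.9·ABW + 4·(RE−0.1))·FG·3.55
ABW = (1.042 − 1.008)·131.25·0.79/1.008 = 3.4974
OE = 259 − 259/1.042 = 10.4395 °P
AE = 259 − 259/1.008 = 2.0556 °P
RE = 0.1808·10.4395 + 0.8192·2.0556 = 3.5714 °P
Cal = (6.9·3.4974 + 4·(3.5714−0.1))·1.008·3.55

136.0420 kcal


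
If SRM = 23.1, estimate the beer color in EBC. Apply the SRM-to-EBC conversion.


EBC = SRM · 1.97
EBC = 23.1 · 1.97

45.5070 EBC


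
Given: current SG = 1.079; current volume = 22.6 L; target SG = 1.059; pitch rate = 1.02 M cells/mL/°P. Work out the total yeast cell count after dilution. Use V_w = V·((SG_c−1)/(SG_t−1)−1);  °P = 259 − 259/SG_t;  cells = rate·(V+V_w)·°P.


V_w = 22.6·((1.079−1)/(1.059−1)−1) = 7.6610
V_final = 22.6 + 7.6610 = 30.2610
°P = 259 − 259/1.059 = 14.4297
cells = 1.02·30.2610·14.4297

445.3890 billion cells


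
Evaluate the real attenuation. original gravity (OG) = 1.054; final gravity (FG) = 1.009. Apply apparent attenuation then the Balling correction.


AA = (OG−FG)/(OG−1)·100;  RA = AA·0.8192
AA = (1.054 − 1.009)/(1.054 − 1)·100 = 83.3333
RA = 83.3333·0.8192

68.2667 %


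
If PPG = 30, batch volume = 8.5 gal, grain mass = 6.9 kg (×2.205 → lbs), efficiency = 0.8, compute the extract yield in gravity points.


points = lbs × PPG × eff / vol
lbs = 6.9 × 2.205 = 15.2145
points = 15.2145 × 30 × 0.8 / 8.5

42.9586 points


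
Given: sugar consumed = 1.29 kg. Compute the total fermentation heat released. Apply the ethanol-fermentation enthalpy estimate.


Q = m_sugar · 590 kJ/kg
Q = 1.29 · 590

761.1000 kJ


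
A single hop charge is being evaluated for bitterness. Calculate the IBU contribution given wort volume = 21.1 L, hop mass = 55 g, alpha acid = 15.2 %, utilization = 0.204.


IBU = (α/100)·mass·U·1000 / V
IBU = (15.2/100)·55·0.204·1000 / 21.1

80.8265 IBU


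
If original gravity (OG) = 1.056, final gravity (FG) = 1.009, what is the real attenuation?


AA = (OG−FG)/(OG−1)·100;  RA = AA·0.8192
AA = (1.056 − 1.009)/(1.056 − 1)·100 = 83.9286
RA = 83.9286·0.8192

68.7543 %


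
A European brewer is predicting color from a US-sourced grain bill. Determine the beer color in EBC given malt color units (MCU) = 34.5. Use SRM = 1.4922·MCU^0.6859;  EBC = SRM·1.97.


SRM = 1.4922·34.5^0.6859 = 16.9284
EBC = 16.9284·1.97

33.3490 EBC


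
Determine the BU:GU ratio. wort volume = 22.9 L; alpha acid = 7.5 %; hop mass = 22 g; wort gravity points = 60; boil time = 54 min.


U = 1.65·0.000125^(GP/1000)·(1−e^(−0.04t))/4.15;  IBU = (α/100)·m·U·1000/V;  BU:GU = IBU/GP
U = 1.65·0.000125^(60/1000)·(1−e^(−0.04·54))/4.15 = 0.2051
IBU = (7.5/100)·22·0.2051·1000/22.9 = 14.7803
BU:GU = 14.7803/60

0.2463


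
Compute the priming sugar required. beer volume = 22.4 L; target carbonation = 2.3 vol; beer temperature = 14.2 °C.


residual = 14.695·(0.01821 + 0.09011·e^(−0.04·T));  sugar = (target − residual)·4.0·V
residual = 14.695·(0.01821 + 0.09011·e^(−0.04·14.2)) = 1.0179
sugar = (2.3 − 1.0179)·4.0·22.4

114.8721 g


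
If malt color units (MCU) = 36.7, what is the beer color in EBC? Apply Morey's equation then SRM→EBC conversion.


SRM = 1.4922·MCU^0.6859;  EBC = SRM·1.97
SRM = 1.4922·36.7^0.6859 = 17.6617
EBC = 17.6617·1.97

34.7935 EBC


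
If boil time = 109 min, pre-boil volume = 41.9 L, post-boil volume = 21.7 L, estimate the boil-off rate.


rate = (V_pre − V_post) / (t_min/60)
rate = (41.9 − 21.7) / (109/60)

11.1193 L/hr


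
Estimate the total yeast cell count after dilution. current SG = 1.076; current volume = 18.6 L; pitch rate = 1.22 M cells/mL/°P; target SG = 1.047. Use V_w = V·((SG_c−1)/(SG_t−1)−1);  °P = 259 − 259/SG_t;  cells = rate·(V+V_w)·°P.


V_w = 18.6·((1.076−1)/(1.047−1)−1) = 11.4766
V_final = 18.6 + 11.4766 = 30.0766
°P = 259 − 259/1.047 = 11.6266
cells = 1.22·30.0766·11.6266

426.6183 billion cells


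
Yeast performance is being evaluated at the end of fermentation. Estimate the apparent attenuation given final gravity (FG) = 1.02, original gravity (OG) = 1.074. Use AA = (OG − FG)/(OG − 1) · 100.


AA = (1.074 − 1.02)/(1.074 − 1) · 100

72.9730 %


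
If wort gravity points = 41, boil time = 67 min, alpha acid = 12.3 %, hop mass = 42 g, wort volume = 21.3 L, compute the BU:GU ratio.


U = 1.65·0.000125^(GP/1000)·(1−e^(−0.04t))/4.15;  IBU = (α/100)·m·U·1000/V;  BU:GU = IBU/GP
U = 1.65·0.000125^(41/1000)·(1−e^(−0.04·67))/4.15 = 0.2562
IBU = (12.3/100)·42·0.2562·1000/21.3 = 62.1352
BU:GU = 62.1352/41

1.5155


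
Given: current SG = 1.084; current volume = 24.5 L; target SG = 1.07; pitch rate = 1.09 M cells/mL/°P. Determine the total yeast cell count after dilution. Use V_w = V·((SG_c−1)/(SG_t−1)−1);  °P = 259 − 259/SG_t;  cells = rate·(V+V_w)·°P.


V_w = 24.5·((1.084−1)/(1.07−1)−1) = 4.9000
V_final = 24.5 + 4.9000 = 29.4000
°P = 259 − 259/1.07 = 16.9439
cells = 1.09·29.4000·16.9439

542.9850 billion cells


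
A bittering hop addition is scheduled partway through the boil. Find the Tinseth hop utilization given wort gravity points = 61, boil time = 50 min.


U = 1.65·0.000125^(GP/1000) · (1 − e^(−0.04·t))/4.15
bigness = 1.65·0.000125^(61/1000) = 0.9537
boil_factor = (1 − e^(−0.04·50))/4.15 = 0.2084
U = 0.9537 · 0.2084

0.1987


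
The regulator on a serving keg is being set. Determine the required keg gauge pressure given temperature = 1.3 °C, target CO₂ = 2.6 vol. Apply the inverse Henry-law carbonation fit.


psi = vols/(0.01821 + 0.09011·e^(−0.04·T)) − 14.695
psi = 2.6/(0.01821 + 0.09011·e^(−0.04·1.3)) − 14.695

10.3643 psi


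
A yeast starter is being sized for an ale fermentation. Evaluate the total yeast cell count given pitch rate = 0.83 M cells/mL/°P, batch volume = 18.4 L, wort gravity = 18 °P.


cells (billions) = rate · V_L · °P
cells = 0.83 · 18.4 · 18

274.8960 billion cells


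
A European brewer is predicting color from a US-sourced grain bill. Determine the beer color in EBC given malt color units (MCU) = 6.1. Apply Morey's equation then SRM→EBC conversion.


SRM = 1.4922·MCU^0.6859;  EBC = SRM·1.97
SRM = 1.4922·6.1^0.6859 = 5.1580
EBC = 5.1580·1.97

10.1613 EBC


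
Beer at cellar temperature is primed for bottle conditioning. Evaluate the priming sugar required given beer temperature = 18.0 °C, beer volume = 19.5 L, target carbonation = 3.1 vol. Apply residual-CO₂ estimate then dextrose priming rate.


residual = 14.695·(0.01821 + 0.09011·e^(−0.04·T));  sugar = (target − residual)·4.0·V
residual = 14.695·(0.01821 + 0.09011·e^(−0.04·18.0)) = 0.9121
sugar = (3.1 − 0.9121)·4.0·19.5

170.6533 g


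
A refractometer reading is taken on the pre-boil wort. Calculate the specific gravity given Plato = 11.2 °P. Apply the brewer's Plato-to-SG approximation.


SG = 259/(259 − P)
SG = 259/(259 − 11.2)

1.0452


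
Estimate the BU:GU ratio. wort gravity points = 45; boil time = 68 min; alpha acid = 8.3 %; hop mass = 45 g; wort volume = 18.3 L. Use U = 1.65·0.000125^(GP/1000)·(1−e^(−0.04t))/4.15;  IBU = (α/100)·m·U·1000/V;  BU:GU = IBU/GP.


U = 1.65·0.000125^(45/1000)·(1−e^(−0.04·68))/4.15 = 0.2479
IBU = (8.3/100)·45·0.2479·1000/18.3 = 50.5873
BU:GU = 50.5873/45

1.1242


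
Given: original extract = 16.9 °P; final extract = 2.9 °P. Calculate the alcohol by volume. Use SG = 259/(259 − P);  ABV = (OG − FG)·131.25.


OG = 259/(259 − 16.9) = 1.0698
FG = 259/(259 − 2.9) = 1.0113
ABV = (1.0698 − 1.0113)·131.25

7.6758 % ABV


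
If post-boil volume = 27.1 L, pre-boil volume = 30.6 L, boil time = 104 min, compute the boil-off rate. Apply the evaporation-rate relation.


rate = (V_pre − V_post) / (t_min/60)
rate = (30.6 − 27.1) / (104/60)

2.0192 L/hr


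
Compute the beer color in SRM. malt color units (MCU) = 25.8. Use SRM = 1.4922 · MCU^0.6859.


SRM = 1.4922 · 25.8^0.6859

13.8694 SRM


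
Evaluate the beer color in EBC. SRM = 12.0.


EBC = SRM · 1.97
EBC = 12.0 · 1.97

23.6400 EBC


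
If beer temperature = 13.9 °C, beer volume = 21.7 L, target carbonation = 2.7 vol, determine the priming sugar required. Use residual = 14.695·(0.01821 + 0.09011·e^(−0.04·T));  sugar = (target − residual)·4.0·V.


residual = 14.695·(0.01821 + 0.09011·e^(−0.04·13.9)) = 1.0270
sugar = (2.7 − 1.0270)·4.0·21.7

145.2161 g


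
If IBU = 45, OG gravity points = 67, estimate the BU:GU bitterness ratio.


BU:GU = IBU / OG_points
BU:GU = 45 / 67

0.6716


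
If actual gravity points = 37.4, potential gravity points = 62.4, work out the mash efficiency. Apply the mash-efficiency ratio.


efficiency = actual / potential × 100
efficiency = 37.4 / 62.4 × 100

59.9359 %


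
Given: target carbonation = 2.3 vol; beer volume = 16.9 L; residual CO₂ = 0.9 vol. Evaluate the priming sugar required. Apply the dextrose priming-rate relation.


sugar = (target − residual)·4.0·V
sugar = (2.3 − 0.9)·4.0·16.9

94.6400 g


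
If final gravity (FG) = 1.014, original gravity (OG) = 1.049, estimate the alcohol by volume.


ABV = (OG − FG) · 131.25
ABV = (1.049 − 1.014) · 131.25

4.5937 % ABV


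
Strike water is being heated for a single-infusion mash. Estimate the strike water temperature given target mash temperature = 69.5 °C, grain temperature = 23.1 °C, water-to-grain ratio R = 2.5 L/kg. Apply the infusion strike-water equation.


T_strike = (0.41/R)·(T_mash − T_grain) + T_mash
T_strike = (0.41/2.5)·(69.5 − 23.1) + 69.5

77.1096 °C


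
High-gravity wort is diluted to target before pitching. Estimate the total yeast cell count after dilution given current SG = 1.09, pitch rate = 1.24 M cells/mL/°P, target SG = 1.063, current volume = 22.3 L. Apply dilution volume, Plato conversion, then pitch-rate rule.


V_w = V·((SG_c−1)/(SG_t−1)−1);  °P = 259 − 259/SG_t;  cells = rate·(V+V_w)·°P
V_w = 22.3·((1.09−1)/(1.063−1)−1) = 9.5571
V_final = 22.3 + 9.5571 = 31.8571
°P = 259 − 259/1.063 = 15.3500
cells = 1.24·31.8571·15.3500

606.3670 billion cells


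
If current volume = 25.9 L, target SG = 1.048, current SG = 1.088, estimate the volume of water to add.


V_water = V·((SG_curr − 1)/(SG_target − 1) − 1)
V_water = 25.9·((1.088 − 1)/(1.048 − 1) − 1)

21.5833 L


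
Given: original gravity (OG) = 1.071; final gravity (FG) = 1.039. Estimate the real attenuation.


AA = (OG−FG)/(OG−1)·100;  RA = AA·0.8192
AA = (1.071 − 1.039)/(1.071 − 1)·100 = 45.0704
RA = 45.0704·0.8192

36.9217 %


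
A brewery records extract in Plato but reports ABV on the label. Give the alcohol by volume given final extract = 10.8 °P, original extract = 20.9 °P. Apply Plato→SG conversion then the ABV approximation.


SG = 259/(259 − P);  ABV = (OG − FG)·131.25
OG = 259/(259 − 20.9) = 1.0878
FG = 259/(259 − 10.8) = 1.0435
ABV = (1.0878 − 1.0435)·131.25

5.8098 % ABV


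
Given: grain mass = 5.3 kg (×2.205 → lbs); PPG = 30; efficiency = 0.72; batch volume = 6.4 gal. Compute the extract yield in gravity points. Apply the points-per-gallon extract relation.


points = lbs × PPG × eff / vol
lbs = 5.3 × 2.205 = 11.6865
points = 11.6865 × 30 × 0.72 / 6.4

39.4419 points


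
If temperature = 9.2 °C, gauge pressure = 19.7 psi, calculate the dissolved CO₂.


vols = (P + 14.695)·(0.01821 + 0.09011·e^(−0.04·T))
vols = (19.7 + 14.695)·(0.01821 + 0.09011·e^(−0.04·9.2))

2.7714 volumes


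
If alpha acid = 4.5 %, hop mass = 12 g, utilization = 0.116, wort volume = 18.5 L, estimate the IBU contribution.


IBU = (α/100)·mass·U·1000 / V
IBU = (4.5/100)·12·0.116·1000 / 18.5

3.3859 IBU


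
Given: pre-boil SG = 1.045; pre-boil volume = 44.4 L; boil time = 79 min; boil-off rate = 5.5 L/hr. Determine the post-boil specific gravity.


V_post = V_pre − rate·(t/60);  SG_post = 1 + (SG_pre−1)·V_pre/V_post
V_post = 44.4 − 5.5·(79/60) = 37.1583
SG_post = 1 + (1.045 − 1)·44.4/37.1583

1.0538


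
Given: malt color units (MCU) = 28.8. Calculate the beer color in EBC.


SRM = 1.4922·MCU^0.6859;  EBC = SRM·1.97
SRM = 1.4922·28.8^0.6859 = 14.9563
EBC = 14.9563·1.97

29.4639 EBC


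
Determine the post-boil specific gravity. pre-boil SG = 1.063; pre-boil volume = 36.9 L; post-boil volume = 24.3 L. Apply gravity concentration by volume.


SG_post = 1 + (SG_pre − 1)·V_pre/V_post
pts_pre = (1.063 − 1)·1000 = 63.0000
pts_post = 63.0000·36.9/24.3 = 95.6667
SG_post = 1 + 95.6667/1000

1.0957


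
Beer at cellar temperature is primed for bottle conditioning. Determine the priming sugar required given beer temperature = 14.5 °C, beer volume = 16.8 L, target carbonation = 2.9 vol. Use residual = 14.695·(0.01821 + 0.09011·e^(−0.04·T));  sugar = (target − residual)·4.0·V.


residual = 14.695·(0.01821 + 0.09011·e^(−0.04·14.5)) = 1.0090
sugar = (2.9 − 1.0090)·4.0·16.8

127.0756 g


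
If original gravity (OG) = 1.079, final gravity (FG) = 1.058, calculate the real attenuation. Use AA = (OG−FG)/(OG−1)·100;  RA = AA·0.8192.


AA = (1.079 − 1.058)/(1.079 − 1)·100 = 26.5823
RA = 26.5823·0.8192

21.7762 %


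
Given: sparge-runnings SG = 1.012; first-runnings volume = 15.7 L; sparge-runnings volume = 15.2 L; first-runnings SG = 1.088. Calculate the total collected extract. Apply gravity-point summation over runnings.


total = Σ (SG_i − 1)·1000·V_i
first = (1.088 − 1)·1000·15.7 = 1381.6000
sparge = (1.012 − 1)·1000·15.2 = 182.4000
total = 1381.6000 + 182.4000

1564.0000 gravity·L


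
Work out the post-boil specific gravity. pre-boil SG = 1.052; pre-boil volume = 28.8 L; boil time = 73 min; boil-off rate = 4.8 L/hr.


V_post = V_pre − rate·(t/60);  SG_post = 1 + (SG_pre−1)·V_pre/V_post
V_post = 28.8 − 4.8·(73/60) = 22.9600
SG_post = 1 + (1.052 − 1)·28.8/22.9600

1.0652


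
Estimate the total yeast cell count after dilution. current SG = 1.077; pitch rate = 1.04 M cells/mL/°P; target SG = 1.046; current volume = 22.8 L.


V_w = V·((SG_c−1)/(SG_t−1)−1);  °P = 259 − 259/SG_t;  cells = rate·(V+V_w)·°P
V_w = 22.8·((1.077−1)/(1.046−1)−1) = 15.3652
V_final = 22.8 + 15.3652 = 38.1652
°P = 259 − 259/1.046 = 11.3901
cells = 1.04·38.1652·11.3901

452.0922 billion cells


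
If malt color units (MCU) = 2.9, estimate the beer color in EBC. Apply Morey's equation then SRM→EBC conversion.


SRM = 1.4922·MCU^0.6859;  EBC = SRM·1.97
SRM = 1.4922·2.9^0.6859 = 3.0973
EBC = 3.0973·1.97

6.1017 EBC


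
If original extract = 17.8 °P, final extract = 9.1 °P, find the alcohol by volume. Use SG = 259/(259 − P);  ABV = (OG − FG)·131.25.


OG = 259/(259 − 17.8) = 1.0738
FG = 259/(259 − 9.1) = 1.0364
ABV = (1.0738 − 1.0364)·131.25

4.9065 % ABV


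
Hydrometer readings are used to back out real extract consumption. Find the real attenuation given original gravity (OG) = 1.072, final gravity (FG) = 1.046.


AA = (OG−FG)/(OG−1)·100;  RA = AA·0.8192
AA = (1.072 − 1.046)/(1.072 − 1)·100 = 36.1111
RA = 36.1111·0.8192

29.5822 %


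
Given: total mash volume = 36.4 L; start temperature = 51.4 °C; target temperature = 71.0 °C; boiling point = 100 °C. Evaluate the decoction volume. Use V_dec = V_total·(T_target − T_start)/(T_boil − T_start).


V_dec = 36.4·(71.0 − 51.4)/(100 − 51.4)

14.6798 L


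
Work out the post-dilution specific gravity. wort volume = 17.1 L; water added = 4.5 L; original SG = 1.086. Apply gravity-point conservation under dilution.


SG_new = 1 + (SG_old − 1)·V_old/(V_old + V_water)
pts = (1.086 − 1)·1000·17.1/(17.1 + 4.5) = 68.0833
SG_new = 1 + 68.0833/1000

1.0681


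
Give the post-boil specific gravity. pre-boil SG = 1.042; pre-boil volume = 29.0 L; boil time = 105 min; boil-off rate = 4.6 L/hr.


V_post = V_pre − rate·(t/60);  SG_post = 1 + (SG_pre−1)·V_pre/V_post
V_post = 29.0 − 4.6·(105/60) = 20.9500
SG_post = 1 + (1.042 − 1)·29.0/20.9500

1.0581


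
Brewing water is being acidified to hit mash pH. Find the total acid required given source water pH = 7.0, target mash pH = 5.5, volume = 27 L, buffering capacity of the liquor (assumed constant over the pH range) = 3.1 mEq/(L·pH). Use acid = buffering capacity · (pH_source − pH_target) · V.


acid = 3.1 · (7.0 − 5.5) · 27

125.5500 mEq


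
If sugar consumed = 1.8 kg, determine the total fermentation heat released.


Q = m_sugar · 590 kJ/kg
Q = 1.8 · 590

1062.0000 kJ


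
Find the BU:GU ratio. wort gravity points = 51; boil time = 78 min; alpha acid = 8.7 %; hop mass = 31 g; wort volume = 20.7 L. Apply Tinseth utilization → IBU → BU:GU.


U = 1.65·0.000125^(GP/1000)·(1−e^(−0.04t))/4.15;  IBU = (α/100)·m·U·1000/V;  BU:GU = IBU/GP
U = 1.65·0.000125^(51/1000)·(1−e^(−0.04·78))/4.15 = 0.2403
IBU = (8.7/100)·31·0.2403·1000/20.7 = 31.3094
BU:GU = 31.3094/51

0.6139


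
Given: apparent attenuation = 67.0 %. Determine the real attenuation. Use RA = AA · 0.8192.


RA = 67.0 · 0.8192

54.8864 %


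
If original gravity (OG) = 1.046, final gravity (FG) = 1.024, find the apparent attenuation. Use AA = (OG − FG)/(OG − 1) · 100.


AA = (1.046 − 1.024)/(1.046 − 1) · 100

47.8261 %


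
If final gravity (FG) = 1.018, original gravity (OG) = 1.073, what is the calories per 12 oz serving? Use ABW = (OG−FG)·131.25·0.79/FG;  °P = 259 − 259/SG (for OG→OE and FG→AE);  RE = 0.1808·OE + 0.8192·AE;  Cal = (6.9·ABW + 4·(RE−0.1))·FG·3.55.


ABW = (1.073 − 1.018)·131.25·0.79/1.018 = 5.6020
OE = 259 − 259/1.073 = 17.6207 °P
AE = 259 − 259/1.018 = 4.5796 °P
RE = 0.1808·17.6207 + 0.8192·4.5796 = 6.9374 °P
Cal = (6.9·5.6020 + 4·(6.9374−0.1))·1.018·3.55

238.5291 kcal


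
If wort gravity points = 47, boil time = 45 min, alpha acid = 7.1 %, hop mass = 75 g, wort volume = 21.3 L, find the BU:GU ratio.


U = 1.65·0.000125^(GP/1000)·(1−e^(−0.04t))/4.15;  IBU = (α/100)·m·U·1000/V;  BU:GU = IBU/GP
U = 1.65·0.000125^(47/1000)·(1−e^(−0.04·45))/4.15 = 0.2175
IBU = (7.1/100)·75·0.2175·1000/21.3 = 54.3828
BU:GU = 54.3828/47

1.1571


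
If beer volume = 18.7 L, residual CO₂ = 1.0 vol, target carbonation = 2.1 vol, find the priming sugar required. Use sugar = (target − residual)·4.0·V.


sugar = (2.1 − 1.0)·4.0·18.7

82.2800 g


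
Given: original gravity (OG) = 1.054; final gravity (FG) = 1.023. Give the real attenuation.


AA = (OG−FG)/(OG−1)·100;  RA = AA·0.8192
AA = (1.054 − 1.023)/(1.054 − 1)·100 = 57.4074
RA = 57.4074·0.8192

47.0281 %


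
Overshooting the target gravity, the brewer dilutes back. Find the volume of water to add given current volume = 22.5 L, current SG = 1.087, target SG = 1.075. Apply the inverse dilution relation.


V_water = V·((SG_curr − 1)/(SG_target − 1) − 1)
V_water = 22.5·((1.087 − 1)/(1.075 − 1) − 1)

3.6000 L


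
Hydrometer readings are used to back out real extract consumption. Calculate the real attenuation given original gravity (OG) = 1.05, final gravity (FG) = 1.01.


AA = (OG−FG)/(OG−1)·100;  RA = AA·0.8192
AA = (1.05 − 1.01)/(1.05 − 1)·100 = 80.0000
RA = 80.0000·0.8192

65.5360 %


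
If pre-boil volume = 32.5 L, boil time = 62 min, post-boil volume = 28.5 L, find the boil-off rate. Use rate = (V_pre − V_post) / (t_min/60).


rate = (32.5 − 28.5) / (62/60)

3.8710 L/hr


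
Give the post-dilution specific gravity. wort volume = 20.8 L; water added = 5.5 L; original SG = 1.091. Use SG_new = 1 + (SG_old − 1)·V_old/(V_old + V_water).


pts = (1.091 − 1)·1000·20.8/(20.8 + 5.5) = 71.9696
SG_new = 1 + 71.9696/1000

1.0720


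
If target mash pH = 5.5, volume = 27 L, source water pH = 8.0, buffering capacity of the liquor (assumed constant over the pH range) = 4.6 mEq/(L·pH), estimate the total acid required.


acid = buffering capacity · (pH_source − pH_target) · V
acid = 4.6 · (8.0 − 5.5) · 27

310.5000 mEq


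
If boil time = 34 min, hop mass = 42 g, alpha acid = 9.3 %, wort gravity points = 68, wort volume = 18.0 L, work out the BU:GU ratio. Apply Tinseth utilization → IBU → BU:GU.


U = 1.65·0.000125^(GP/1000)·(1−e^(−0.04t))/4.15;  IBU = (α/100)·m·U·1000/V;  BU:GU = IBU/GP
U = 1.65·0.000125^(68/1000)·(1−e^(−0.04·34))/4.15 = 0.1604
IBU = (9.3/100)·42·0.1604·1000/18.0 = 34.8075
BU:GU = 34.8075/68

0.5119


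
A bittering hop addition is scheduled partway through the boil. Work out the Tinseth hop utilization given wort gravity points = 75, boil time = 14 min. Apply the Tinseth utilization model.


U = 1.65·0.000125^(GP/1000) · (1 − e^(−0.04·t))/4.15
bigness = 1.65·0.000125^(75/1000) = 0.8409
boil_factor = (1 − e^(−0.04·14))/4.15 = 0.1033
U = 0.8409 · 0.1033

0.0869


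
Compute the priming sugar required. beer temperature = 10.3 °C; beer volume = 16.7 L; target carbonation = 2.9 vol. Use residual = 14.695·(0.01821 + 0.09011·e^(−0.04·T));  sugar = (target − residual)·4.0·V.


residual = 14.695·(0.01821 + 0.09011·e^(−0.04·10.3)) = 1.1446
sugar = (2.9 − 1.1446)·4.0·16.7

117.2591 g


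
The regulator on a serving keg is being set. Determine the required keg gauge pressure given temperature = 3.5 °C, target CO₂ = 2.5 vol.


psi = vols/(0.01821 + 0.09011·e^(−0.04·T)) − 14.695
psi = 2.5/(0.01821 + 0.09011·e^(−0.04·3.5)) − 14.695

11.1989 psi


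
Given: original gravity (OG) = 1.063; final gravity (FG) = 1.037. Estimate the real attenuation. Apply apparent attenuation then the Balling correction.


AA = (OG−FG)/(OG−1)·100;  RA = AA·0.8192
AA = (1.063 − 1.037)/(1.063 − 1)·100 = 41.2698
RA = 41.2698·0.8192

33.8083 %


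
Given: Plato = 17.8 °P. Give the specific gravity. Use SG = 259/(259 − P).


SG = 259/(259 − 17.8)

1.0738


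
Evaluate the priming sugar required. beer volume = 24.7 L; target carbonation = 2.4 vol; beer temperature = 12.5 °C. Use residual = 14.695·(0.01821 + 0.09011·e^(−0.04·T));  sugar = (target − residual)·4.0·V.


residual = 14.695·(0.01821 + 0.09011·e^(−0.04·12.5)) = 1.0707
sugar = (2.4 − 1.0707)·4.0·24.7

131.3305 g


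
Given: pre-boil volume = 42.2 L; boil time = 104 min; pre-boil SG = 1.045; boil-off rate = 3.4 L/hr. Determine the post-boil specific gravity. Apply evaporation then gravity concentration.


V_post = V_pre − rate·(t/60);  SG_post = 1 + (SG_pre−1)·V_pre/V_post
V_post = 42.2 − 3.4·(104/60) = 36.3067
SG_post = 1 + (1.045 − 1)·42.2/36.3067

1.0523


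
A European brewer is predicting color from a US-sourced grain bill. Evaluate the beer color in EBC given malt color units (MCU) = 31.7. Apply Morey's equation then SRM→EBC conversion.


SRM = 1.4922·MCU^0.6859;  EBC = SRM·1.97
SRM = 1.4922·31.7^0.6859 = 15.9736
EBC = 15.9736·1.97

31.4680 EBC


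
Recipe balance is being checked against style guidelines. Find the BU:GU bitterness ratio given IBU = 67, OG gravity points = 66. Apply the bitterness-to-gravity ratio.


BU:GU = IBU / OG_points
BU:GU = 67 / 66

1.0152


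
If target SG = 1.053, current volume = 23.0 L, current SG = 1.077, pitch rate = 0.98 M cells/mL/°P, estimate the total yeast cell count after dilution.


V_w = V·((SG_c−1)/(SG_t−1)−1);  °P = 259 − 259/SG_t;  cells = rate·(V+V_w)·°P
V_w = 23.0·((1.077−1)/(1.053−1)−1) = 10.4151
V_final = 23.0 + 10.4151 = 33.4151
°P = 259 − 259/1.053 = 13.0361
cells = 0.98·33.4151·13.0361

426.8900 billion cells


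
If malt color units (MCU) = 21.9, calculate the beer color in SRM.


SRM = 1.4922 · MCU^0.6859
SRM = 1.4922 · 21.9^0.6859

12.3947 SRM


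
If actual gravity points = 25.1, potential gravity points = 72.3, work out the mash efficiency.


efficiency = actual / potential × 100
efficiency = 25.1 / 72.3 × 100

34.7165 %


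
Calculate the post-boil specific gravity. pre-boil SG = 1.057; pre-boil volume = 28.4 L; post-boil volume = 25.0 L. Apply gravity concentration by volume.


SG_post = 1 + (SG_pre − 1)·V_pre/V_post
pts_pre = (1.057 − 1)·1000 = 57.0000
pts_post = 57.0000·28.4/25.0 = 64.7520
SG_post = 1 + 64.7520/1000

1.0648


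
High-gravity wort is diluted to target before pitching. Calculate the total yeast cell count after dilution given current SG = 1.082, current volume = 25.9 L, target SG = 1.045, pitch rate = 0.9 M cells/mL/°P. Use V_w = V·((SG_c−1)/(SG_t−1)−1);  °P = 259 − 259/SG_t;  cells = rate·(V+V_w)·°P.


V_w = 25.9·((1.082−1)/(1.045−1)−1) = 21.2956
V_final = 25.9 + 21.2956 = 47.1956
°P = 259 − 259/1.045 = 11.1531
cells = 0.9·47.1956·11.1531

473.7395 billion cells


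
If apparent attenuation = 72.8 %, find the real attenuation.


RA = AA · 0.8192
RA = 72.8 · 0.8192

59.6378 %


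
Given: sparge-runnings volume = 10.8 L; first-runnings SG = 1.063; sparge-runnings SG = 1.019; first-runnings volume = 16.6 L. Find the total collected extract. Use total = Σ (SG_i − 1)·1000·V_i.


first = (1.063 − 1)·1000·16.6 = 1045.8000
sparge = (1.019 − 1)·1000·10.8 = 205.2000
total = 1045.8000 + 205.2000

1251.0000 gravity·L


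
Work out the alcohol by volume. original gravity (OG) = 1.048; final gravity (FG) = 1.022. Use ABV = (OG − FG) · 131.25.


ABV = (1.048 − 1.022) · 131.25

3.4125 % ABV


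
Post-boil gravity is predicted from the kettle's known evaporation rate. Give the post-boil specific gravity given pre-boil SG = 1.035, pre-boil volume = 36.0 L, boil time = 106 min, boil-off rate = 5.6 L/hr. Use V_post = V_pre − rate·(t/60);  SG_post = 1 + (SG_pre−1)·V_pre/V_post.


V_post = 36.0 − 5.6·(106/60) = 26.1067
SG_post = 1 + (1.035 − 1)·36.0/26.1067

1.0483


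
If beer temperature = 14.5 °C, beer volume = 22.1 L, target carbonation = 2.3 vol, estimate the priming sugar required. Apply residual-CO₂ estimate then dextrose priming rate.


residual = 14.695·(0.01821 + 0.09011·e^(−0.04·T));  sugar = (target − residual)·4.0·V
residual = 14.695·(0.01821 + 0.09011·e^(−0.04·14.5)) = 1.0090
sugar = (2.3 − 1.0090)·4.0·22.1

114.1249 g


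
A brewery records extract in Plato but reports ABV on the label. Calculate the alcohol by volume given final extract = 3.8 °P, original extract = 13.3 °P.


SG = 259/(259 − P);  ABV = (OG − FG)·131.25
OG = 259/(259 − 13.3) = 1.0541
FG = 259/(259 − 3.8) = 1.0149
ABV = (1.0541 − 1.0149)·131.25

5.1504 % ABV


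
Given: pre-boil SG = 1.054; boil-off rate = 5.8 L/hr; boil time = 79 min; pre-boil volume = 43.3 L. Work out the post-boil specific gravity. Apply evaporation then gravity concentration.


V_post = V_pre − rate·(t/60);  SG_post = 1 + (SG_pre−1)·V_pre/V_post
V_post = 43.3 − 5.8·(79/60) = 35.6633
SG_post = 1 + (1.054 − 1)·43.3/35.6633

1.0656


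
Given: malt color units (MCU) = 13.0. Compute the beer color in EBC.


SRM = 1.4922·MCU^0.6859;  EBC = SRM·1.97
SRM = 1.4922·13.0^0.6859 = 8.6672
EBC = 8.6672·1.97

17.0745 EBC


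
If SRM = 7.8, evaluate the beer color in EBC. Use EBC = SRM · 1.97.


EBC = 7.8 · 1.97

15.3660 EBC


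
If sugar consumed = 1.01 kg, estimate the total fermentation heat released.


Q = m_sugar · 590 kJ/kg
Q = 1.01 · 590

595.9000 kJ


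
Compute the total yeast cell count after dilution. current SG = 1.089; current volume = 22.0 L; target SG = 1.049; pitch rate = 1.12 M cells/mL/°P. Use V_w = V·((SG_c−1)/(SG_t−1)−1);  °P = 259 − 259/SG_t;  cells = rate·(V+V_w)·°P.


V_w = 22.0·((1.089−1)/(1.049−1)−1) = 17.9592
V_final = 22.0 + 17.9592 = 39.9592
°P = 259 − 259/1.049 = 12.0982
cells = 1.12·39.9592·12.0982

541.4458 billion cells


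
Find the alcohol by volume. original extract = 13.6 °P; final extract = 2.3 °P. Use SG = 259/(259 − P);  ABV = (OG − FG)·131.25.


OG = 259/(259 − 13.6) = 1.0554
FG = 259/(259 − 2.3) = 1.0090
ABV = (1.0554 − 1.0090)·131.25

6.0979 % ABV


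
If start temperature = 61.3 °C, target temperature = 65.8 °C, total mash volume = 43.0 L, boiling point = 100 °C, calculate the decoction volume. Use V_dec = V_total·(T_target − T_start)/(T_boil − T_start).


V_dec = 43.0·(65.8 − 61.3)/(100 − 61.3)

5.0000 L


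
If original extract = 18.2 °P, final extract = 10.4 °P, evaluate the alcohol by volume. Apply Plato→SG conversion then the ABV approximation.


SG = 259/(259 − P);  ABV = (OG − FG)·131.25
OG = 259/(259 − 18.2) = 1.0756
FG = 259/(259 − 10.4) = 1.0418
ABV = (1.0756 − 1.0418)·131.25

4.4293 % ABV


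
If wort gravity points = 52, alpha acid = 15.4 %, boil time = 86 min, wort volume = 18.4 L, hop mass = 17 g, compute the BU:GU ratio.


U = 1.65·0.000125^(GP/1000)·(1−e^(−0.04t))/4.15;  IBU = (α/100)·m·U·1000/V;  BU:GU = IBU/GP
U = 1.65·0.000125^(52/1000)·(1−e^(−0.04·86))/4.15 = 0.2412
IBU = (15.4/100)·17·0.2412·1000/18.4 = 34.3142
BU:GU = 34.3142/52

0.6599


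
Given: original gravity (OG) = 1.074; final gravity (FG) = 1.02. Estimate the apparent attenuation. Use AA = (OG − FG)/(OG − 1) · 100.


AA = (1.074 − 1.02)/(1.074 − 1) · 100

72.9730 %


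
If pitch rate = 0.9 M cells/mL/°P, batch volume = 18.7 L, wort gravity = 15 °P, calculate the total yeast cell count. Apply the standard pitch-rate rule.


cells (billions) = rate · V_L · °P
cells = 0.9 · 18.7 · 15

252.4500 billion cells


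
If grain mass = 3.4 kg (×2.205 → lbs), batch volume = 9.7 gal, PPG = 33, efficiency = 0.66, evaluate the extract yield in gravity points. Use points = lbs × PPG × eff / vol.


lbs = 3.4 × 2.205 = 7.4970
points = 7.4970 × 33 × 0.66 / 9.7

16.8335 points


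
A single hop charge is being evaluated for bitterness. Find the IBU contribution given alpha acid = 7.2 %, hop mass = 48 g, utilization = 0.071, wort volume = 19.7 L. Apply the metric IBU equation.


IBU = (α/100)·mass·U·1000 / V
IBU = (7.2/100)·48·0.071·1000 / 19.7

12.4556 IBU


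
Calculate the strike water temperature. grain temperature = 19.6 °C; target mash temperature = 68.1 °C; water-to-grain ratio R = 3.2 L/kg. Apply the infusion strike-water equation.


T_strike = (0.41/R)·(T_mash − T_grain) + T_mash
T_strike = (0.41/3.2)·(68.1 − 19.6) + 68.1

74.3141 °C


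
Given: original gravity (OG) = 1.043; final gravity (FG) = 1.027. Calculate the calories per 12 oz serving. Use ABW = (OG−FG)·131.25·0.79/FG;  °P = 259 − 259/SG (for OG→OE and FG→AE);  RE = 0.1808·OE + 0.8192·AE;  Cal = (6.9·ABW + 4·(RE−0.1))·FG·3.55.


ABW = (1.043 − 1.027)·131.25·0.79/1.027 = 1.6154
OE = 259 − 259/1.043 = 10.6779 °P
AE = 259 − 259/1.027 = 6.8092 °P
RE = 0.1808·10.6779 + 0.8192·6.8092 = 7.5086 °P
Cal = (6.9·1.6154 + 4·(7.5086−0.1))·1.027·3.55

148.6800 kcal


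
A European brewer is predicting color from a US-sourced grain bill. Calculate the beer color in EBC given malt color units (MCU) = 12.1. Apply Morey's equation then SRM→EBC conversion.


SRM = 1.4922·MCU^0.6859;  EBC = SRM·1.97
SRM = 1.4922·12.1^0.6859 = 8.2511
EBC = 8.2511·1.97

16.2546 EBC


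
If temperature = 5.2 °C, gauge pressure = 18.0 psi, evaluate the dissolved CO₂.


vols = (P + 14.695)·(0.01821 + 0.09011·e^(−0.04·T))
vols = (18.0 + 14.695)·(0.01821 + 0.09011·e^(−0.04·5.2))

2.9883 volumes


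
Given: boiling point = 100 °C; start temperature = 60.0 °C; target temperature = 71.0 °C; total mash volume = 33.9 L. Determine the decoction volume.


V_dec = V_total·(T_target − T_start)/(T_boil − T_start)
V_dec = 33.9·(71.0 − 60.0)/(100 − 60.0)

9.3225 L


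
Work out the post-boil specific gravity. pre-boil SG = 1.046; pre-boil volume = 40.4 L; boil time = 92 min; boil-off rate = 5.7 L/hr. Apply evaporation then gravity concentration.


V_post = V_pre − rate·(t/60);  SG_post = 1 + (SG_pre−1)·V_pre/V_post
V_post = 40.4 − 5.7·(92/60) = 31.6600
SG_post = 1 + (1.046 − 1)·40.4/31.6600

1.0587


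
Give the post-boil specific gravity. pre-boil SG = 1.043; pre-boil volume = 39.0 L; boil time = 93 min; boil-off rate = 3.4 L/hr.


V_post = V_pre − rate·(t/60);  SG_post = 1 + (SG_pre−1)·V_pre/V_post
V_post = 39.0 − 3.4·(93/60) = 33.7300
SG_post = 1 + (1.043 − 1)·39.0/33.7300

1.0497


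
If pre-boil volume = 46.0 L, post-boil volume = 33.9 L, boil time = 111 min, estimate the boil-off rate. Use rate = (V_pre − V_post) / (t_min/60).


rate = (46.0 − 33.9) / (111/60)

6.5405 L/hr


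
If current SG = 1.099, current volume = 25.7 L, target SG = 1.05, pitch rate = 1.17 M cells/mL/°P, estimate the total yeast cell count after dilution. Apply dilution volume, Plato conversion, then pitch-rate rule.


V_w = V·((SG_c−1)/(SG_t−1)−1);  °P = 259 − 259/SG_t;  cells = rate·(V+V_w)·°P
V_w = 25.7·((1.099−1)/(1.05−1)−1) = 25.1860
V_final = 25.7 + 25.1860 = 50.8860
°P = 259 − 259/1.05 = 12.3333
cells = 1.17·50.8860·12.3333

734.2850 billion cells
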